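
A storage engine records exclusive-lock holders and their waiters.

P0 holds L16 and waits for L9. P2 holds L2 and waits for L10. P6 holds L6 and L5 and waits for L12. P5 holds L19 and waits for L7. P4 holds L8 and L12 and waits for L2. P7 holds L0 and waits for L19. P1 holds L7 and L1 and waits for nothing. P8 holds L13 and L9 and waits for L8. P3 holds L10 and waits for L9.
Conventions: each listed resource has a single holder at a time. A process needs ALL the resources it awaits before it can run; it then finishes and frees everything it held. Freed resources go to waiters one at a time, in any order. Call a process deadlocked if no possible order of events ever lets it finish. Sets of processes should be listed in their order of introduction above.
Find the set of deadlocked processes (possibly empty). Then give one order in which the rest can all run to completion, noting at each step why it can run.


Deadlocked set: P0, P2, P6, P4, P8 and P3.
Key observation: the cycle P8 -> P4 -> P2 -> P3 -> P8 can never break — each member waits on the next; P0 and P6 wait into the deadlock from upstream.
A valid finishing order for the others: P1, P5, P7.
Walking it through:
  run P1 (it waits on nothing); releases L7 and L1
  P5 waits on L7 — all released -> runs and releases L19
  P7 waits on L19 — all released -> runs and releases L0


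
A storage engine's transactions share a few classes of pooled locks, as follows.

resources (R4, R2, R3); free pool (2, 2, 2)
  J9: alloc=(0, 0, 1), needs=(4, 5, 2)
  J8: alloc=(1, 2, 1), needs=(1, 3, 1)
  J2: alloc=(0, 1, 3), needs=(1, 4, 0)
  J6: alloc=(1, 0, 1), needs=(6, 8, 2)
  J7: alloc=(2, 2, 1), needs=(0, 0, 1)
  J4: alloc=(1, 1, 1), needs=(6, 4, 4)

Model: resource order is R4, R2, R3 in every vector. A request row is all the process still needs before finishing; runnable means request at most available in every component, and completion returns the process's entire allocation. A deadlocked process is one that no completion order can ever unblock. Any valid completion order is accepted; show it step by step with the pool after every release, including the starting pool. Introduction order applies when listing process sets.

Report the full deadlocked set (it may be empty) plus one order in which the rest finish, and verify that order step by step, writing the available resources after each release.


Deadlocked set: J6 and J4.
Key observation: even finishing J7, J2, J8, J9 leaves just (5, 7, 8) free — too little R4 for any of the remaining processes.
A valid finishing order for the others: J7, J2, J8, J9. Verifying each step:
  pool = (2, 2, 2)
  run J7 (needs (0, 0, 1), free (2, 2, 2)); after release of (2, 2, 1) the pool is (4, 4, 3)
  run J2 (needs (1, 4, 0), free (4, 4, 3)); after release of (0, 1, 3) the pool is (4, 5, 6)
  run J8 (needs (1, 3, 1), free (4, 5, 6)); after release of (1, 2, 1) the pool is (5, 7, 7)
  run J9 (needs (4, 5, 2), free (5, 7, 7)); after release of (0, 0, 1) the pool is (5, 7, 8)
The blocked processes can never fit:
  J6 still needs (6, 8, 2) but only (5, 7, 8) is free — short on R4 and R2
  J4 still needs (6, 4, 4) but only (5, 7, 8) is free — short on R4


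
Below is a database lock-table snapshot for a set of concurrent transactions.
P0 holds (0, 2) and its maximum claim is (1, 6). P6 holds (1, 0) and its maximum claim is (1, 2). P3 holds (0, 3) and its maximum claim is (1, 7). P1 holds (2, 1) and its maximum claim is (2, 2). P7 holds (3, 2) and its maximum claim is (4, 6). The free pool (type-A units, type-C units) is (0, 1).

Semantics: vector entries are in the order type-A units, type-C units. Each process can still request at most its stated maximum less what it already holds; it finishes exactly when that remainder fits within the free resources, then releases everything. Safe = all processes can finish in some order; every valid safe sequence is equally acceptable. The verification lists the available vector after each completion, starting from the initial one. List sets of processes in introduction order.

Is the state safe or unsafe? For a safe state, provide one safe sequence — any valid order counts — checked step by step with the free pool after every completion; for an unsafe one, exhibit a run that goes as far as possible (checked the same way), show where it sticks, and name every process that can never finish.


UNSAFE.
Key observation: P1, P6 can finish, but then (3, 2) is all there is, and the blocked group's type-C units demands exceed it.
A maximal execution: P1, P6 — then nothing else fits. Step-by-step check:
  pool = (0, 1)
  P1 needs (0, 1) <= (0, 1) -> finishes; pool += (2, 1) = (2, 2)
  P6 needs (0, 2) <= (2, 2) -> finishes; pool += (1, 0) = (3, 2)
  blocked: P0 wants (1, 4), pool (3, 2) — not enough type-C units
  blocked: P3 wants (1, 4), pool (3, 2) — not enough type-C units
  blocked: P7 wants (1, 4), pool (3, 2) — not enough type-C units
Permanently blocked: P0, P3 and P7.


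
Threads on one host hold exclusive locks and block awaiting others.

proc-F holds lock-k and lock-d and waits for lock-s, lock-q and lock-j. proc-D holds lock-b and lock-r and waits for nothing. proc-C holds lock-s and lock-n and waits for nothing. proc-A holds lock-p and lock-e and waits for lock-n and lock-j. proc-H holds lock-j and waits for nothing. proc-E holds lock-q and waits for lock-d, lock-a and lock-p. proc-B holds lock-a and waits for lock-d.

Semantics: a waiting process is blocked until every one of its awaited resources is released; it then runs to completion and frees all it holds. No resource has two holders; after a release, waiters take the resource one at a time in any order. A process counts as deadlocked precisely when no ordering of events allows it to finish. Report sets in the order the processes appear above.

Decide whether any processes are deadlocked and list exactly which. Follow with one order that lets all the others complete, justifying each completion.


Deadlocked set: proc-F, proc-E and proc-B.
Key observation: the wait chain closes on itself along proc-F -> proc-E -> proc-F; proc-B is caught in further circular waits.
A valid finishing order for the others: proc-D, proc-H, proc-C, proc-A.
Verifying each step:
  run proc-D (it waits on nothing); releases lock-b and lock-r
  run proc-H (it waits on nothing); releases lock-j
  run proc-C (it waits on nothing); releases lock-s and lock-n
  proc-A waits on lock-n and lock-j — all released -> runs and releases lock-p and lock-e


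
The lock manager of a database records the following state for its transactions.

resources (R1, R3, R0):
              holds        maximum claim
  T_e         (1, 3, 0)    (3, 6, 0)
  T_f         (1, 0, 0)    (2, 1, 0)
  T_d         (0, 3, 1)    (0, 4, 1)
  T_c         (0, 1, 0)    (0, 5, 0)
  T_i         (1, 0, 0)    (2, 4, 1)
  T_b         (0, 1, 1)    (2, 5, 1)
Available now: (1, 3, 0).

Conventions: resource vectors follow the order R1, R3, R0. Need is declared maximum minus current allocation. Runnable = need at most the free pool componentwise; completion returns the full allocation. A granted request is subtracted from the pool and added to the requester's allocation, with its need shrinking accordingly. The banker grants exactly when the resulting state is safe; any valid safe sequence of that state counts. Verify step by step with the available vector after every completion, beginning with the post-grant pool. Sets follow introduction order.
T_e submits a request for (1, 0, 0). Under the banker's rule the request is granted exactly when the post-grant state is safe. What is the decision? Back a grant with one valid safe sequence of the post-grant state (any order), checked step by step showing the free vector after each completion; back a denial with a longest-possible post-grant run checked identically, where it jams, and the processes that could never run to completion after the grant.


DENY: after the grant no complete ordering would exist.
Key observation: after T_d, T_c complete, (0, 7, 1) is the best the pool ever gets, yet each leftover process wants more R1.
On the post-grant state, T_d, T_c is a maximal run — nothing extends it. Step-by-step check:
  pool = (0, 3, 0)
  T_d needs (0, 1, 0) <= (0, 3, 0) -> finishes; pool += (0, 3, 1) = (0, 6, 1)
  T_c needs (0, 4, 0) <= (0, 6, 1) -> finishes; pool += (0, 1, 0) = (0, 7, 1)
  blocked: T_e wants (1, 3, 0), pool (0, 7, 1) — not enough R1
  blocked: T_f wants (1, 1, 0), pool (0, 7, 1) — not enough R1
  blocked: T_i wants (1, 4, 1), pool (0, 7, 1) — not enough R1
  blocked: T_b wants (2, 4, 0), pool (0, 7, 1) — not enough R1
Had the request been granted, T_e, T_f, T_i and T_b could never finish.


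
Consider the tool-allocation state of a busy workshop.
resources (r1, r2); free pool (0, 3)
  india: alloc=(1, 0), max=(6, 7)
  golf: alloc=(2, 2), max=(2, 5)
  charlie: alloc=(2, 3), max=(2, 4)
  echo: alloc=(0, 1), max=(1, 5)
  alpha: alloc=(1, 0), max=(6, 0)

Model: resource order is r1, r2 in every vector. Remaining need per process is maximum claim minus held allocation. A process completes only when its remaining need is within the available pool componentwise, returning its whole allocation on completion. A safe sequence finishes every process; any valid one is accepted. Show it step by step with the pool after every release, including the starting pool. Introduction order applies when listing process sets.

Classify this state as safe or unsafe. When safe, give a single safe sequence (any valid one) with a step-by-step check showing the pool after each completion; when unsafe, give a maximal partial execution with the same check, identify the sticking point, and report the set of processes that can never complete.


UNSAFE.
Key observation: after charlie, golf, echo complete, (4, 9) is the best the pool ever gets, yet each leftover process wants more r1.
A maximal execution: charlie, golf, echo — then nothing else fits. Walking it through:
  pool = (0, 3)
  run charlie (needs (0, 1), free (0, 3)); after release of (2, 3) the pool is (2, 6)
  run golf (needs (0, 3), free (2, 6)); after release of (2, 2) the pool is (4, 8)
  run echo (needs (1, 4), free (4, 8)); after release of (0, 1) the pool is (4, 9)
  blocked: india wants (5, 7), pool (4, 9) — not enough r1
  blocked: alpha wants (5, 0), pool (4, 9) — not enough r1
Processes that can never finish: india and alpha.


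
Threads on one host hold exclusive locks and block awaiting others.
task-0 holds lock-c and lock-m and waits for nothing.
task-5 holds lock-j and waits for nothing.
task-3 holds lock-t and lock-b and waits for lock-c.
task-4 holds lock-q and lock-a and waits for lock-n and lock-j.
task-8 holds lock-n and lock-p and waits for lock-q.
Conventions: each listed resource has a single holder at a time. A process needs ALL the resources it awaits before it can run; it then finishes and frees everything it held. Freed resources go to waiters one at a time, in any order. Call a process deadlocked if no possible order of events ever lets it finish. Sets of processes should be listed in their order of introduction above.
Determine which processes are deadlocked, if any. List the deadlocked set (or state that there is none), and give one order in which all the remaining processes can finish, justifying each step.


Deadlocked: task-4 and task-8.
Key observation: along task-4 -> task-8 -> task-4, each member waits on what the next one holds — a deadlock; no other process is dragged down with it.
A valid finishing order for the others: task-0, task-3, task-5.
Step-by-step check:
  run task-0 (it waits on nothing); releases lock-c and lock-m
  task-3 waits on lock-c — all released -> runs and releases lock-t and lock-b
  run task-5 (it waits on nothing); releases lock-j


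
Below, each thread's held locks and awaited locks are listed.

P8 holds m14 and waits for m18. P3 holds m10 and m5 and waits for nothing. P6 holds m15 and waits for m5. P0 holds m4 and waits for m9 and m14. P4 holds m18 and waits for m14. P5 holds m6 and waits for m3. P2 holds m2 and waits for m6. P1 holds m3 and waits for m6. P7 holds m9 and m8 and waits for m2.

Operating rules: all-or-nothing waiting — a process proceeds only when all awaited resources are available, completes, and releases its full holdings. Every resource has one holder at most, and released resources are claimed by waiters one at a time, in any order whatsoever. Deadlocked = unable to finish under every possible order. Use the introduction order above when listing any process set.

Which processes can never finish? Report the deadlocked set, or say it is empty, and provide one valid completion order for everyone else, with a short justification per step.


Deadlocked: P8, P0, P4, P5, P2, P1 and P7.
Key observation: the wait chain closes on itself along P8 -> P4 -> P8; P5 and P1 are caught in further circular waits and P0, P2 and P7 wait into the deadlock from upstream.
One completion order for the rest: P3, P6.
Step-by-step check:
  P3: no waits; runs immediately, freeing m10 and m5
  P6: everything it awaited (m5) is free; runs, freeing m15


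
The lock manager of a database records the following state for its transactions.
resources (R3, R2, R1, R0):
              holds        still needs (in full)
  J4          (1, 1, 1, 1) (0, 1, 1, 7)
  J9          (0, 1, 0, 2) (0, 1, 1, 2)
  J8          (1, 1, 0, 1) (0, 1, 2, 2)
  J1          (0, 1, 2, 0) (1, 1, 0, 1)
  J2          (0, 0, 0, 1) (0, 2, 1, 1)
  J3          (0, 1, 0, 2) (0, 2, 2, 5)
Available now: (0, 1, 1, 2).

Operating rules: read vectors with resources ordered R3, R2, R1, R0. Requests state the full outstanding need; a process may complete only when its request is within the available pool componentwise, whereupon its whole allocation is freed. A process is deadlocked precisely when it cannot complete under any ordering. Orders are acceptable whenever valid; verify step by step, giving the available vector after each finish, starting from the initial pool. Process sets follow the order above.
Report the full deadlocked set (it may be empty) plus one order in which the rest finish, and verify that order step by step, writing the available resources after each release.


The deadlocked set is J4, J8, J1 and J3.
Key observation: after J9, J2 the pool peaks at (0, 2, 1, 5), and each blocked process is short somewhere: J4 on R0; J8 on R1; J1 on R3; J3 on R1.
One completion order for the rest: J9, J2. Verifying each step:
  pool = (0, 1, 1, 2)
  J9: need (0, 1, 1, 2) fits (0, 1, 1, 2); releases (0, 1, 0, 2), pool now (0, 2, 1, 4)
  J2: need (0, 2, 1, 1) fits (0, 2, 1, 4); releases (0, 0, 0, 1), pool now (0, 2, 1, 5)
The blocked processes can never fit:
  blocked: J4 wants (0, 1, 1, 7), pool (0, 2, 1, 5) — not enough R0
  blocked: J8 wants (0, 1, 2, 2), pool (0, 2, 1, 5) — not enough R1
  blocked: J1 wants (1, 1, 0, 1), pool (0, 2, 1, 5) — not enough R3
  blocked: J3 wants (0, 2, 2, 5), pool (0, 2, 1, 5) — not enough R1


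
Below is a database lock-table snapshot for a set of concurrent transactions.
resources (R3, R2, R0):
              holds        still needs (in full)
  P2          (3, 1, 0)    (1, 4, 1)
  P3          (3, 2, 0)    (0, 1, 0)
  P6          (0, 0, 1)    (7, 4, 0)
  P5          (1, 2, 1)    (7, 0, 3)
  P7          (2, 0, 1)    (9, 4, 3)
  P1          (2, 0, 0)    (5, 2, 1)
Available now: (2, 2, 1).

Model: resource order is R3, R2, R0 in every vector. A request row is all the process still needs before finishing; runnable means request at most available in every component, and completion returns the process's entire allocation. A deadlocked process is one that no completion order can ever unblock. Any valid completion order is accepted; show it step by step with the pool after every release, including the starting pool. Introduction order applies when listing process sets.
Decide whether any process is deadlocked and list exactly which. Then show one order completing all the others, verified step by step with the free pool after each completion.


The deadlocked set is P5 and P7.
Key observation: once P3, P1, P2, P6 finish, the pool peaks at (10, 5, 2) — and every remaining process still needs more R0 than that.
One completion order for the rest: P3, P1, P2, P6. Step-by-step check:
  pool = (2, 2, 1)
  P3: need (0, 1, 0) fits (2, 2, 1); releases (3, 2, 0), pool now (5, 4, 1)
  P1: need (5, 2, 1) fits (5, 4, 1); releases (2, 0, 0), pool now (7, 4, 1)
  P2: need (1, 4, 1) fits (7, 4, 1); releases (3, 1, 0), pool now (10, 5, 1)
  P6: need (7, 4, 0) fits (10, 5, 1); releases (0, 0, 1), pool now (10, 5, 2)
The blocked processes can never fit:
  P5 still needs (7, 0, 3) but only (10, 5, 2) is free — short on R0
  P7 still needs (9, 4, 3) but only (10, 5, 2) is free — short on R0


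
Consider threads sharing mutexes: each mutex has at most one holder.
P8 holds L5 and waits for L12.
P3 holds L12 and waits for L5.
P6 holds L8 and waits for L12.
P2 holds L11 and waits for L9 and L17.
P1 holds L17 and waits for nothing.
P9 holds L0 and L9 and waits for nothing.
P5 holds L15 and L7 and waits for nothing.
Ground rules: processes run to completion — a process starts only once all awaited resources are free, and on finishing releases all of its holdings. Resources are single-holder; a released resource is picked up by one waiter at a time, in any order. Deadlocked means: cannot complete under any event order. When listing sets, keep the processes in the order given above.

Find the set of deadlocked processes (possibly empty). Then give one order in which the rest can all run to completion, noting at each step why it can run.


Deadlocked set: P8, P3 and P6.
Key observation: the knot is the closed ring of waits P8 -> P3 -> P8; P6 waits into the deadlock from upstream.
One completion order for the rest: P5, P9, P1, P2.
Check, step by step:
  P5: no waits; runs immediately, freeing L15 and L7
  P9: no waits; runs immediately, freeing L0 and L9
  P1: no waits; runs immediately, freeing L17
  P2: everything it awaited (L9 and L17) is free; runs, freeing L11


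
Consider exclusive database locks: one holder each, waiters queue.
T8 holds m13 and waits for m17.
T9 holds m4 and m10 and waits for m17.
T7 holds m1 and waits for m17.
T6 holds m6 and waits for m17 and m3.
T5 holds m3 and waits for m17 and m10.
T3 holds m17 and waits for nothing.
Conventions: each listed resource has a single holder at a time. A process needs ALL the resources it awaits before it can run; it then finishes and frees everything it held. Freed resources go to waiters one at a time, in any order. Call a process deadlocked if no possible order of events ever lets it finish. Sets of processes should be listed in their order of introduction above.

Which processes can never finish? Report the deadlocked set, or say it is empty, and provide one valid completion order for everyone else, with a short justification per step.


Nothing here is deadlocked.
Key observation: although several processes wait, no cycle exists — each chain bottoms out at a free runner.
A valid finishing order for the others: T3, T8, T9, T7, T5, T6.
Check, step by step:
  T3 waits on nothing -> runs at once and releases m17
  T8: everything it awaited (m17) is free; runs, freeing m13
  T9: everything it awaited (m17) is free; runs, freeing m4 and m10
  T7: everything it awaited (m17) is free; runs, freeing m1
  T5: everything it awaited (m17 and m10) is free; runs, freeing m3
  T6: everything it awaited (m17 and m3) is free; runs, freeing m6


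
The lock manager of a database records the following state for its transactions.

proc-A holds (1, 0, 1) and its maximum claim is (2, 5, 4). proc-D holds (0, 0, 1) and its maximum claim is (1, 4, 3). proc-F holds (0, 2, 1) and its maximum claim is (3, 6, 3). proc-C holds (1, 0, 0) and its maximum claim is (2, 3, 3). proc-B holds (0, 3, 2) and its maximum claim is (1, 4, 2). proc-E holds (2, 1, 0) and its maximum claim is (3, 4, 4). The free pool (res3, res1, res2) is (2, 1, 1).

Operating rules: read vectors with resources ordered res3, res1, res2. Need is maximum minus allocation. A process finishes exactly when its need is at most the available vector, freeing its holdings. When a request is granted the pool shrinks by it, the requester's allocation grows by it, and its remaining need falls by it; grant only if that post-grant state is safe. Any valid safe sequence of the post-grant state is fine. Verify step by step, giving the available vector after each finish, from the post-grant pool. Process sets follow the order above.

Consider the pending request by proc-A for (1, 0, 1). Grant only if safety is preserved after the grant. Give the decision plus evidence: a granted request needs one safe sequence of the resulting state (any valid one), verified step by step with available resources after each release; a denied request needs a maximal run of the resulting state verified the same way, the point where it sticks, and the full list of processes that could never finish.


DENY. Granting would leave the state unsafe.
Key observation: after proc-B, proc-D, proc-C the pool peaks at (2, 4, 3), and each blocked process is short somewhere: proc-A on res1; proc-F on res3; proc-E on res2.
On the post-grant state, proc-B, proc-D, proc-C is a maximal run — nothing extends it. Step-by-step check:
  pool = (1, 1, 0)
  run proc-B (needs (1, 1, 0), free (1, 1, 0)); after release of (0, 3, 2) the pool is (1, 4, 2)
  run proc-D (needs (1, 4, 2), free (1, 4, 2)); after release of (0, 0, 1) the pool is (1, 4, 3)
  run proc-C (needs (1, 3, 3), free (1, 4, 3)); after release of (1, 0, 0) the pool is (2, 4, 3)
  blocked: proc-A wants (0, 5, 2), pool (2, 4, 3) — not enough res1
  blocked: proc-F wants (3, 4, 2), pool (2, 4, 3) — not enough res3
  blocked: proc-E wants (1, 3, 4), pool (2, 4, 3) — not enough res2
Processes that could never finish after the grant: proc-A, proc-F and proc-E.


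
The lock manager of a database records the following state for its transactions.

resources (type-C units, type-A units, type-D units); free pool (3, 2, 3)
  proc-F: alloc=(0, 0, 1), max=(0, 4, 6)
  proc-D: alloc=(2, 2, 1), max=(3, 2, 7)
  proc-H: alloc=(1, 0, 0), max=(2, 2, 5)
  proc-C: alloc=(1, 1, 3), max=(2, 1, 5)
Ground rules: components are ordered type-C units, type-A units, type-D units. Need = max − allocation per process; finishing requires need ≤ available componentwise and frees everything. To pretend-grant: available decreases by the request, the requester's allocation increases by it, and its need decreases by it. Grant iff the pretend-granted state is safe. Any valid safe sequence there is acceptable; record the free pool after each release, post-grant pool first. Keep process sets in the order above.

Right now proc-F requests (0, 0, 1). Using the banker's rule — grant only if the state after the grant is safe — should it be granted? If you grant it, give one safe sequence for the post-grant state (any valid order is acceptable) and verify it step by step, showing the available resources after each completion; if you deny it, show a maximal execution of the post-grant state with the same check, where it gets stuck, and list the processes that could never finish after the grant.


DENY — the pretend-granted state is unsafe.
Key observation: after proc-C, proc-H the pool peaks at (5, 3, 5), and each blocked process is short somewhere: proc-F on type-A units; proc-D on type-D units.
After a pretend grant, a maximal execution: proc-C, proc-H — then nothing else fits. Step-by-step check:
  pool = (3, 2, 2)
  run proc-C (needs (1, 0, 2), free (3, 2, 2)); after release of (1, 1, 3) the pool is (4, 3, 5)
  run proc-H (needs (1, 2, 5), free (4, 3, 5)); after release of (1, 0, 0) the pool is (5, 3, 5)
  proc-F still needs (0, 4, 4) but only (5, 3, 5) is free — short on type-A units
  proc-D still needs (1, 0, 6) but only (5, 3, 5) is free — short on type-D units
Processes that could never finish after the grant: proc-F and proc-D.


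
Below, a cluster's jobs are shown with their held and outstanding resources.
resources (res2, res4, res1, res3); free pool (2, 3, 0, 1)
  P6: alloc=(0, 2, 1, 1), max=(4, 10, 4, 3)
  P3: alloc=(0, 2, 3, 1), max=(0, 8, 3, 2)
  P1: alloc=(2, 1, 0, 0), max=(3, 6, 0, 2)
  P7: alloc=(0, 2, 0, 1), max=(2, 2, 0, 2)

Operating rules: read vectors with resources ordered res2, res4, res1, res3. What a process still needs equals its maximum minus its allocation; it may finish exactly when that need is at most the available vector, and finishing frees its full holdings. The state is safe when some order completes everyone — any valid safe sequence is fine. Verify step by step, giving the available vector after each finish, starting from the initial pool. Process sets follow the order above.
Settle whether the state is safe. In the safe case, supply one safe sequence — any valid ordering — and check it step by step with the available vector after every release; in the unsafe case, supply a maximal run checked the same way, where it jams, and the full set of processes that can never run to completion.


SAFE, for example via the order P7, P1, P3, P6.
Key observation: the order's first zero-slack moment is P7 ((2, 0, 0, 1) needed, (2, 3, 0, 1) free — a requested resource with nothing to spare).
Walking it through:
  pool = (2, 3, 0, 1)
  run P7 (needs (2, 0, 0, 1), free (2, 3, 0, 1)); after release of (0, 2, 0, 1) the pool is (2, 5, 0, 2)
  run P1 (needs (1, 5, 0, 2), free (2, 5, 0, 2)); after release of (2, 1, 0, 0) the pool is (4, 6, 0, 2)
  run P3 (needs (0, 6, 0, 1), free (4, 6, 0, 2)); after release of (0, 2, 3, 1) the pool is (4, 8, 3, 3)
  run P6 (needs (4, 8, 3, 2), free (4, 8, 3, 3)); after release of (0, 2, 1, 1) the pool is (4, 10, 4, 4)


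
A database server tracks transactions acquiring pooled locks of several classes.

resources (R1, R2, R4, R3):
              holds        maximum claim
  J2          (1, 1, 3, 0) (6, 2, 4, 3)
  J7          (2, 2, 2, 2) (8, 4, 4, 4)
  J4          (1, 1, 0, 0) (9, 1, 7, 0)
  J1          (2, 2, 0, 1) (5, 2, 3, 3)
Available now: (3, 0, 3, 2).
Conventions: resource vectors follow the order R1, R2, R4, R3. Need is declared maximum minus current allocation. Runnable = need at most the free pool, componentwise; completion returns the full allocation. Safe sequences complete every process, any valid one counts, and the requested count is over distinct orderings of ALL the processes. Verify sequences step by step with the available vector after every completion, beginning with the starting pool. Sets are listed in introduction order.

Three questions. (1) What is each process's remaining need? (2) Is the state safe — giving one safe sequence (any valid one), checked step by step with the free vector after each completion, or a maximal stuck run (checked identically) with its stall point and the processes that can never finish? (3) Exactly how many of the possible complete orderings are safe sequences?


(1) Need matrix, components ordered R1, R2, R4, R3:
  J2: (5, 1, 1, 3)
  J7: (6, 2, 2, 2)
  J4: (8, 0, 7, 0)
  J1: (3, 0, 3, 2)
(2) SAFE — a valid safe sequence is J1, J2, J7, J4.
Key observation: reading the order forward, J1 is the first process whose need (3, 0, 3, 2) meets the free pool (3, 0, 3, 2) exactly on a resource it requests.
Check, step by step:
  pool = (3, 0, 3, 2)
  J1: need (3, 0, 3, 2) fits (3, 0, 3, 2); releases (2, 2, 0, 1), pool now (5, 2, 3, 3)
  J2: need (5, 1, 1, 3) fits (5, 2, 3, 3); releases (1, 1, 3, 0), pool now (6, 3, 6, 3)
  J7: need (6, 2, 2, 2) fits (6, 3, 6, 3); releases (2, 2, 2, 2), pool now (8, 5, 8, 5)
  J4: need (8, 0, 7, 0) fits (8, 5, 8, 5); releases (1, 1, 0, 0), pool now (9, 6, 8, 5)
(3) Exactly 1 of the possible complete orderings is a safe sequence.


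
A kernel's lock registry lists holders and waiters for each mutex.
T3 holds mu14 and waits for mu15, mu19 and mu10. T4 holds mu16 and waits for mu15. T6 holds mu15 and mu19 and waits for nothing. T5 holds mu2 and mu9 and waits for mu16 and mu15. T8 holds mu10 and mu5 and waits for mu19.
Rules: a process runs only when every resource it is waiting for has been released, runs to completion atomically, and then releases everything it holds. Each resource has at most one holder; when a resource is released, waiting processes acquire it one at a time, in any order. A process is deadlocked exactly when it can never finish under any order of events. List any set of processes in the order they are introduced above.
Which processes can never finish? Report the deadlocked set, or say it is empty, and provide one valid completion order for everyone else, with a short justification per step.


No process is deadlocked.
Key observation: every chain of waits terminates; starting from the processes that wait on nothing, all the rest unlock in turn.
One completion order for the rest: T6, T8, T3, T4, T5.
Verifying each step:
  run T6 (it waits on nothing); releases mu15 and mu19
  run T8 (all its waits — mu19 — are resolved); releases mu10 and mu5
  run T3 (all its waits — mu15, mu19 and mu10 — are resolved); releases mu14
  run T4 (all its waits — mu15 — are resolved); releases mu16
  run T5 (all its waits — mu16 and mu15 — are resolved); releases mu2 and mu9


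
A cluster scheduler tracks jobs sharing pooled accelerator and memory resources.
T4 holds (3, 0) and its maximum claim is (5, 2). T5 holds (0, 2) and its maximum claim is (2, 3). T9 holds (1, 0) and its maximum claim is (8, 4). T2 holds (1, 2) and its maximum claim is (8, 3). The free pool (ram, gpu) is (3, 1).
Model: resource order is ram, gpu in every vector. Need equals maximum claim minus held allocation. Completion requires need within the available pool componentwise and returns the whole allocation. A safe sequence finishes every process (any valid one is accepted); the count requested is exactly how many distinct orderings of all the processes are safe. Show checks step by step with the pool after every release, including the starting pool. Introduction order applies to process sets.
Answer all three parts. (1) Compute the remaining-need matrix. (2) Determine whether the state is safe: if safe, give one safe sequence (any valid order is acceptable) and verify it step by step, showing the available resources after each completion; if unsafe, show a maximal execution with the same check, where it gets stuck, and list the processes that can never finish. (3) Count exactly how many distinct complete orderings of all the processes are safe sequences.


(1) Remaining need (order ram, gpu):
  T4: (2, 2)
  T5: (2, 1)
  T9: (7, 4)
  T2: (7, 1)
(2) UNSAFE — no complete ordering exists.
Key observation: the wall is ram: completing T5, T4 brings the pool only to (6, 3), and all the rest need more.
Going as far as possible: T5, T4; after that, nothing fits. Verifying each step:
  pool = (3, 1)
  T5: need (2, 1) fits (3, 1); releases (0, 2), pool now (3, 3)
  T4: need (2, 2) fits (3, 3); releases (3, 0), pool now (6, 3)
  T9 still needs (7, 4) but only (6, 3) is free — short on ram and gpu
  T2 still needs (7, 1) but only (6, 3) is free — short on ram
Processes that can never finish: T9 and T2.
(3) Exactly 0 of the possible complete orderings are safe sequences.


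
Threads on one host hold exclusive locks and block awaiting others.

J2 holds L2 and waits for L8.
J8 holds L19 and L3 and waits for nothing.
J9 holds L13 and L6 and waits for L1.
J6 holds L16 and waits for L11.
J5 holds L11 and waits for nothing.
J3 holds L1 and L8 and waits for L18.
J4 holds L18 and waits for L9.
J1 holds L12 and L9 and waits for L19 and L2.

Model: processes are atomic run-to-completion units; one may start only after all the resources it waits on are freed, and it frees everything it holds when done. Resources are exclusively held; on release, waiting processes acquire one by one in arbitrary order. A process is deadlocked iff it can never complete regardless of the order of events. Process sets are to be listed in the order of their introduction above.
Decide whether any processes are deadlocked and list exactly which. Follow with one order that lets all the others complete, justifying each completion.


The deadlocked set is J2, J9, J3, J4 and J1.
Key observation: the wait chain closes on itself along J2 -> J3 -> J4 -> J1 -> J2; J9 waits into the deadlock from upstream.
A valid finishing order for the others: J5, J8, J6.
Step-by-step check:
  J5: no waits; runs immediately, freeing L11
  J8: no waits; runs immediately, freeing L19 and L3
  J6 waits on L11 — all released -> runs and releases L16


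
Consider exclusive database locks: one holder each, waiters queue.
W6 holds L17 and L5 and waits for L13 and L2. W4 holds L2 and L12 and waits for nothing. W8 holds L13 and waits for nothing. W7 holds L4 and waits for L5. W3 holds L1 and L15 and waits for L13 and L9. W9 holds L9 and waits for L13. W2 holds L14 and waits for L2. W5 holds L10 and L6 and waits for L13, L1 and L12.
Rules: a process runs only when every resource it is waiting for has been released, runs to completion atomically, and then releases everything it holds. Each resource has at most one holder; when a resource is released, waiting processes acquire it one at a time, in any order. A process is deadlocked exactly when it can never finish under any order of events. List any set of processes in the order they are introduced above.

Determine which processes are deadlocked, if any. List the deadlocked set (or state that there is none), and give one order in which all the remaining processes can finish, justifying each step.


No process is deadlocked.
Key observation: all waits point, directly or indirectly, at processes that can finish, so nothing is permanently blocked.
One completion order for the rest: W4, W8, W6, W9, W3, W5, W7, W2.
Walking it through:
  W4: no waits; runs immediately, freeing L2 and L12
  W8: no waits; runs immediately, freeing L13
  W6: everything it awaited (L13 and L2) is free; runs, freeing L17 and L5
  W9: everything it awaited (L13) is free; runs, freeing L9
  W3: everything it awaited (L13 and L9) is free; runs, freeing L1 and L15
  W5: everything it awaited (L13, L1 and L12) is free; runs, freeing L10 and L6
  W7: everything it awaited (L5) is free; runs, freeing L4
  W2: everything it awaited (L2) is free; runs, freeing L14


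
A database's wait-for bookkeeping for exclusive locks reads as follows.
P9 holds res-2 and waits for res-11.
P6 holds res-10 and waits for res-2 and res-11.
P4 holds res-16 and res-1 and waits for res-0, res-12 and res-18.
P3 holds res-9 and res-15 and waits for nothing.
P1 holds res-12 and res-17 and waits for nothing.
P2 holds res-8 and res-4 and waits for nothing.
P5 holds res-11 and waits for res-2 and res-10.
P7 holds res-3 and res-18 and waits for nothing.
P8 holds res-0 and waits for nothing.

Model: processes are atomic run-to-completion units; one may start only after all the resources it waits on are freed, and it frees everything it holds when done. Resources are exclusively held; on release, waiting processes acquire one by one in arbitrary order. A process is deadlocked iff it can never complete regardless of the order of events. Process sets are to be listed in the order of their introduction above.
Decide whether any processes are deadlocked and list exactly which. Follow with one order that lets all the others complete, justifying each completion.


The deadlocked set is P9, P6 and P5.
Key observation: the knot is the closed ring of waits P9 -> P5 -> P9; P6 is caught in further circular waits.
A valid finishing order for the others: P2, P7, P8, P1, P4, P3.
Walking it through:
  P2 waits on nothing -> runs at once and releases res-8 and res-4
  P7 waits on nothing -> runs at once and releases res-3 and res-18
  P8 waits on nothing -> runs at once and releases res-0
  P1 waits on nothing -> runs at once and releases res-12 and res-17
  P4 waits on res-0, res-12 and res-18 — all released -> runs and releases res-16 and res-1
  P3 waits on nothing -> runs at once and releases res-9 and res-15


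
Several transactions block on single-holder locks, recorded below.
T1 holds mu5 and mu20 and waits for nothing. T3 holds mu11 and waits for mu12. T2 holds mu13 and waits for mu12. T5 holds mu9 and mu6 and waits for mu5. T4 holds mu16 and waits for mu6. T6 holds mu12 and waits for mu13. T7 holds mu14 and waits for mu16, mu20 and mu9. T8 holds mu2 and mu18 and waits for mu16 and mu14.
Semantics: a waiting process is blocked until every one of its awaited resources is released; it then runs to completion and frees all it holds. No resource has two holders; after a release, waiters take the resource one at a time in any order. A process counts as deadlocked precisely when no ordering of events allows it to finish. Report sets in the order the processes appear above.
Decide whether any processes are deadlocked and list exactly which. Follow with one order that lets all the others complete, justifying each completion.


Deadlocked set: T3, T2 and T6.
Key observation: nobody on the ring T6 -> T2 -> T6 can start until another member finishes, which never happens; T3 waits into the deadlock from upstream.
A valid finishing order for the others: T1, T5, T4, T7, T8.
Walking it through:
  T1 waits on nothing -> runs at once and releases mu5 and mu20
  run T5 (all its waits — mu5 — are resolved); releases mu9 and mu6
  run T4 (all its waits — mu6 — are resolved); releases mu16
  run T7 (all its waits — mu16, mu20 and mu9 — are resolved); releases mu14
  run T8 (all its waits — mu16 and mu14 — are resolved); releases mu2 and mu18


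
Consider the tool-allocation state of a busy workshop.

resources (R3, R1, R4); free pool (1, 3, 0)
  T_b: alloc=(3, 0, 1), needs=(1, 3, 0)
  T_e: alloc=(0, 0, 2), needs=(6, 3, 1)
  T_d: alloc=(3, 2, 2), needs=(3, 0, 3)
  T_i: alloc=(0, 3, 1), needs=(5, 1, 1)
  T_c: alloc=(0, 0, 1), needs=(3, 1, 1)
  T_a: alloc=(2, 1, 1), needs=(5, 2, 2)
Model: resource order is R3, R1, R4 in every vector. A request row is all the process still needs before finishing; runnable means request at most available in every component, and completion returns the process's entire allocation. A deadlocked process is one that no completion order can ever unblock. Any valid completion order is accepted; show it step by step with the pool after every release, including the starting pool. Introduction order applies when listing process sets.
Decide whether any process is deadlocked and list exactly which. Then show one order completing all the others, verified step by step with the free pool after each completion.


Deadlocked set: T_e, T_d, T_i and T_a.
Key observation: after T_b, T_c the pool peaks at (4, 3, 2), and each blocked process is short somewhere: T_e on R3; T_d on R4; T_i on R3; T_a on R3.
One completion order for the rest: T_b, T_c. Walking it through:
  pool = (1, 3, 0)
  T_b needs (1, 3, 0) <= (1, 3, 0) -> finishes; pool += (3, 0, 1) = (4, 3, 1)
  T_c needs (3, 1, 1) <= (4, 3, 1) -> finishes; pool += (0, 0, 1) = (4, 3, 2)
None of the blocked processes ever fits:
  T_e still needs (6, 3, 1) but only (4, 3, 2) is free — short on R3
  T_d still needs (3, 0, 3) but only (4, 3, 2) is free — short on R4
  T_i still needs (5, 1, 1) but only (4, 3, 2) is free — short on R3
  T_a still needs (5, 2, 2) but only (4, 3, 2) is free — short on R3


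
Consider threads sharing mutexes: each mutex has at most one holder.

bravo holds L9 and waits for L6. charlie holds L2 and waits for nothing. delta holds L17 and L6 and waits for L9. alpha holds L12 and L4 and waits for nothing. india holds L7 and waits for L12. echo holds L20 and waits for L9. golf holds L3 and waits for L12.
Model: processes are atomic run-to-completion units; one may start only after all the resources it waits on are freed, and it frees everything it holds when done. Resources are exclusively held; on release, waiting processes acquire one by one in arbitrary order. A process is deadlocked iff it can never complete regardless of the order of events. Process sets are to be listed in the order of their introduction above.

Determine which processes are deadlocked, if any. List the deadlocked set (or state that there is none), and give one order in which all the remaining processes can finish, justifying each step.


The deadlocked set is bravo, delta and echo.
Key observation: the knot is the closed ring of waits bravo -> delta -> bravo; echo waits into the deadlock from upstream.
One completion order for the rest: alpha, india, charlie, golf.
Verifying each step:
  alpha waits on nothing -> runs at once and releases L12 and L4
  india: everything it awaited (L12) is free; runs, freeing L7
  charlie waits on nothing -> runs at once and releases L2
  golf: everything it awaited (L12) is free; runs, freeing L3
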